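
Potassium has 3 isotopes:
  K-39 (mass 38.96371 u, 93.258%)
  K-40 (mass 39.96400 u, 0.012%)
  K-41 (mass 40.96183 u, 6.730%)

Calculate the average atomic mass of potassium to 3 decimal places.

Ar = Σ fᵢ·mᵢ = 0.93258 × 38.96371 + 0.00012 × 39.96400 + 0.06730 × 40.96183
= 36.336777 + 0.004796 + 2.756731 = 39.098304 u

39.098 u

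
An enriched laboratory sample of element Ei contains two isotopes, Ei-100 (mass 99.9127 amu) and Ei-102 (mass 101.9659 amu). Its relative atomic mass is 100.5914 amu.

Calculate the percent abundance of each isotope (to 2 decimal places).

Ei-100: 66.94%, Ei-102: 33.06%

Writing the weighted mean with unknown fraction x of Ei-100:
99.9127·x + 101.9659·(1 − x) = 100.5914
(99.9127 − 101.9659)·x = 100.5914 − 101.9659
x = -1.3745 / -2.0532 = 0.66944 → 66.94% Ei-100, 33.06% Ei-102.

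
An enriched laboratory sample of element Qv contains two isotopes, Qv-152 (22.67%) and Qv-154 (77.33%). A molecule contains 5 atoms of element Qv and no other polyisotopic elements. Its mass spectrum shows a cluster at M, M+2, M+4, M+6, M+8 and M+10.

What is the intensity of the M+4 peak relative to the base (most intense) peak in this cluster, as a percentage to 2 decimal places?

17.19%

Binomial terms of (0.2267 + 0.7733)^5: M 0.0006, M+2 0.0102, M+4 0.0697, M+6 0.2377, M+8 0.4053, M+10 0.2765 → M+8 is the base peak.
P(M+8) = C(5,4) × 0.2267^1 × 0.7733^4 = 5 × 0.2267 × 0.3575955 = 0.405334 (base)
P(M+4) = C(5,2) × 0.2267^3 × 0.7733^2 = 10 × 0.01165077 × 0.59799289 = 0.069671
Relative intensity = 0.069671 / 0.405334 × 100 = 17.19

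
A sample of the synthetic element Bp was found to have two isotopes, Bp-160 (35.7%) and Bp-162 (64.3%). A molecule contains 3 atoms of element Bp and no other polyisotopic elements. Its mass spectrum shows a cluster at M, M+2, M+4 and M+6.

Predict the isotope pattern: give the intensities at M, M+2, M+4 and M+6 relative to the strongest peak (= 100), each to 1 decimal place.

Each Bp atom is independently Bp-160 (p = 0.357) or Bp-162 (q = 0.643); the cluster is the binomial expansion (p + q)^3.
P(M) = 0.357^3 = 0.045499
P(M+2) = 3 × 0.357^2 × 0.643^1 = 0.245849
P(M+4) = 3 × 0.357^1 × 0.643^2 = 0.442804
P(M+6) = 0.643^3 = 0.265848
The M+4 peak is largest (0.442804); scaling to 100 gives 10.3 : 55.5 : 100.0 : 60.0.

10.3 : 55.5 : 100.0 : 60.0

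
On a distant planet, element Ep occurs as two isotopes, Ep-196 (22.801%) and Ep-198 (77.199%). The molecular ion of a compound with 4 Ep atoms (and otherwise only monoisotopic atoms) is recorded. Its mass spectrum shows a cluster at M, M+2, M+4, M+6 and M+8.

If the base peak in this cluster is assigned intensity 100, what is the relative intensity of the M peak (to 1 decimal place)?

0.6

Binomial terms of (0.22801 + 0.77199)^4: M 0.0027, M+2 0.0366, M+4 0.1859, M+6 0.4196, M+8 0.3552 → M+6 is the base peak.
P(M+6) = C(4,3) × 0.22801^1 × 0.77199^3 = 4 × 0.22801 × 0.46008177 = 0.419613 (base)
P(M) = C(4,0) × 0.22801^4 × 0.77199^0 = 1 × 0.00270281 × 1.0000 = 0.002703
Relative intensity = 0.002703 / 0.419613 × 100 = 0.6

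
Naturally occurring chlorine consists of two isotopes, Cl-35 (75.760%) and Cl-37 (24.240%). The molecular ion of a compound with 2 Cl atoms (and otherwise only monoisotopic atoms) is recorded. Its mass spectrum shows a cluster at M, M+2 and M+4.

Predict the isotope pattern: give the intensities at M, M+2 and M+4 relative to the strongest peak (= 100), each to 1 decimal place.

100.0 : 64.0 : 10.2

The 2 Cl atoms are independent, so intensities follow the terms of (0.75760 + 0.24240)^2.
P(M) = 0.75760^2 = 0.573958
P(M+2) = 2 × 0.75760^1 × 0.24240^1 = 0.367284
P(M+4) = 0.24240^2 = 0.058758
The M peak is largest (0.573958); scaling to 100 gives 100.0 : 64.0 : 10.2.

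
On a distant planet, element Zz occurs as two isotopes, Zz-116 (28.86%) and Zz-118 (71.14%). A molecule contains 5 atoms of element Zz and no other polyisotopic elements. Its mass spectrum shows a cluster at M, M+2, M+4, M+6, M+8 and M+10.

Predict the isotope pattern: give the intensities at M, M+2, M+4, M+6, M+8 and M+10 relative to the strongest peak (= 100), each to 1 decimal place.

Expanding (0.2886 + 0.7114)^5:
P(M) = 0.2886^5 = 0.002002
P(M+2) = 5 × 0.2886^4 × 0.7114^1 = 0.024676
P(M+4) = 10 × 0.2886^3 × 0.7114^2 = 0.121651
P(M+6) = 10 × 0.2886^2 × 0.7114^3 = 0.299871
P(M+8) = 5 × 0.2886^1 × 0.7114^4 = 0.369591
P(M+10) = 0.7114^5 = 0.182209
The M+8 peak is largest (0.369591); scaling to 100 gives 0.5 : 6.7 : 32.9 : 81.1 : 100.0 : 49.3.

0.5 : 6.7 : 32.9 : 81.1 : 100.0 : 49.3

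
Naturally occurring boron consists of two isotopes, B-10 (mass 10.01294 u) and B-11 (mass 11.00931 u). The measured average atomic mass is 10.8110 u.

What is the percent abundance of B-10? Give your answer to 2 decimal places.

19.90%

Writing the weighted mean with unknown fraction x of B-10:
10.01294·x + 11.00931·(1 − x) = 10.8110
(10.01294 − 11.00931)·x = 10.8110 − 11.00931
x = -0.19831 / -0.99637 = 0.19903 → 19.90% B-10, 80.10% B-11.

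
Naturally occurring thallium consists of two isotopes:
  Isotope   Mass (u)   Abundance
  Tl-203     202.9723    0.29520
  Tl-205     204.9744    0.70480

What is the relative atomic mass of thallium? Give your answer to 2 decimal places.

The abundance-weighted mean is 0.29520 × 202.9723 + 0.70480 × 204.9744
= 59.91742 + 144.46596 = 204.38338 u

204.38 u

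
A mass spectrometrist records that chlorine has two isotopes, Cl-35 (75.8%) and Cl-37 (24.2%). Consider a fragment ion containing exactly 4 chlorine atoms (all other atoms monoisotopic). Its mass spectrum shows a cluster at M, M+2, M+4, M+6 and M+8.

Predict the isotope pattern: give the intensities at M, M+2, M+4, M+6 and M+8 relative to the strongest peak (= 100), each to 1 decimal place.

78.3 : 100.0 : 47.9 : 10.2 : 0.8

The 4 Cl atoms are independent, so intensities follow the terms of (0.758 + 0.242)^4.
P(M) = 0.758^4 = 0.330124
P(M+2) = 4 × 0.758^3 × 0.242^1 = 0.421583
P(M+4) = 6 × 0.758^2 × 0.242^2 = 0.201893
P(M+6) = 4 × 0.758^1 × 0.242^3 = 0.042971
P(M+8) = 0.242^4 = 0.003430
The M+2 peak is largest (0.421583); scaling to 100 gives 78.3 : 100.0 : 47.9 : 10.2 : 0.8.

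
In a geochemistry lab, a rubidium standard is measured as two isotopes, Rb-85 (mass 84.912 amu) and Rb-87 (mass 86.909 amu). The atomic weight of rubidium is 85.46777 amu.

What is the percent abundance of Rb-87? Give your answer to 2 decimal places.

27.83%

With x = fraction of Rb-85 (so Rb-87 is 1 − x):
84.912·x + 86.909·(1 − x) = 85.46777
(84.912 − 86.909)·x = 85.46777 − 86.909
x = -1.44123 / -1.997 = 0.72170 → 72.17% Rb-85, 27.83% Rb-87.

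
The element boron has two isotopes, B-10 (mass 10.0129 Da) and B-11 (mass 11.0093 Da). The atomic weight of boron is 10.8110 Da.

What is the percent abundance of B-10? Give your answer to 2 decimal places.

Writing the weighted mean with unknown fraction x of B-10:
10.0129·x + 11.0093·(1 − x) = 10.8110
(10.0129 − 11.0093)·x = 10.8110 − 11.0093
x = -0.1983 / -0.9964 = 0.19902 → 19.90% B-10, 80.10% B-11.

19.90%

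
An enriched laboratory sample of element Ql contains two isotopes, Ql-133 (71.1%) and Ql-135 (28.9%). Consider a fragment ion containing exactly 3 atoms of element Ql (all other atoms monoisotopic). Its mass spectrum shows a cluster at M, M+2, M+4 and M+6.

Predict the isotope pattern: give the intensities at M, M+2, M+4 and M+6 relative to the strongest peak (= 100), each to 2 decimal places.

The 3 Ql atoms are independent, so intensities follow the terms of (0.711 + 0.289)^3.
P(M) = 0.711^3 = 0.359425
P(M+2) = 3 × 0.711^2 × 0.289^1 = 0.438287
P(M+4) = 3 × 0.711^1 × 0.289^2 = 0.178150
P(M+6) = 0.289^3 = 0.024138
The M+2 peak is largest (0.438287); scaling to 100 gives 82.01 : 100.00 : 40.65 : 5.51.

82.01 : 100.00 : 40.65 : 5.51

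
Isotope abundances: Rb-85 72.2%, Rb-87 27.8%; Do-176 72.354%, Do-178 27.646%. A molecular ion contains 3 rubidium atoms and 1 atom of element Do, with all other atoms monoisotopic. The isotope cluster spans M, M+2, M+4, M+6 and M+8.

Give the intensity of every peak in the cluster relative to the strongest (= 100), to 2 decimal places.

Rubidium pattern (n=3): 0.37636705 : 0.43475086 : 0.16739714 : 0.02148495
Element Do pattern (n=1): 0.72354 : 0.27646
Convolve the two distributions (both contribute in 2-u steps):
  M: 0.37636705×0.72354 = 0.272317
  M+2: 0.37636705×0.27646 + 0.43475086×0.72354 = 0.418610
  M+4: 0.43475086×0.27646 + 0.16739714×0.72354 = 0.241310
  M+6: 0.16739714×0.27646 + 0.02148495×0.72354 = 0.061824
  M+8: 0.02148495×0.27646 = 0.005940
Scale to base peak (0.418610) = 100: 65.05 : 100.00 : 57.65 : 14.77 : 1.42

65.05 : 100.00 : 57.65 : 14.77 : 1.42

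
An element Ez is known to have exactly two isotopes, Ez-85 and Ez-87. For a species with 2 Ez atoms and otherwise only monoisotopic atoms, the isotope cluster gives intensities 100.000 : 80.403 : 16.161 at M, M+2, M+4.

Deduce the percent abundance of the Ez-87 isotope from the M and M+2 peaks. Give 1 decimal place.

28.7%

Let p = fractional abundance of Ez-85. I(M+2)/I(M) = [C(2,1)·p^1·(1−p)] / p^2 = 2·(1−p)/p = 80.403/100.000 = 0.8040
(1−p)/p = 0.8040/2 = 0.4020  ⇒  p = 1/(1 + 0.4020) = 0.7133
Ez-85: 71.3%, Ez-87: 28.7%.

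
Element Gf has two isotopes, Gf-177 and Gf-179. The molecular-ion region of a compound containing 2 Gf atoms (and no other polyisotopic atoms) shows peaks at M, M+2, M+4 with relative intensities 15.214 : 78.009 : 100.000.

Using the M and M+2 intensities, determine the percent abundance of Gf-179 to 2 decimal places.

71.94%

If p is the fraction of Gf that is Gf-177, then I(M+2)/I(M) = [C(2,1)·p^1·(1−p)] / p^2 = 2·(1−p)/p = 78.009/15.214 = 5.1274
(1−p)/p = 5.1274/2 = 2.5637  ⇒  p = 1/(1 + 2.5637) = 0.2806
Gf-177: 28.06%, Gf-179: 71.94%.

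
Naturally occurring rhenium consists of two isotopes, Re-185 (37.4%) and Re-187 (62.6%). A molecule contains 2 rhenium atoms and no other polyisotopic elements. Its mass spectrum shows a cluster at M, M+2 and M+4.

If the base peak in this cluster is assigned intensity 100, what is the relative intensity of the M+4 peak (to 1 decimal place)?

(0.374 + 0.626)^2 gives M 0.1399, M+2 0.4682, M+4 0.3919; the largest is M+2.
P(M+2) = C(2,1) × 0.374^1 × 0.626^1 = 2 × 0.3740 × 0.6260 = 0.468248 (base)
P(M+4) = C(2,2) × 0.374^0 × 0.626^2 = 1 × 1.0000 × 0.391876 = 0.391876
Relative intensity = 0.391876 / 0.468248 × 100 = 83.7

83.7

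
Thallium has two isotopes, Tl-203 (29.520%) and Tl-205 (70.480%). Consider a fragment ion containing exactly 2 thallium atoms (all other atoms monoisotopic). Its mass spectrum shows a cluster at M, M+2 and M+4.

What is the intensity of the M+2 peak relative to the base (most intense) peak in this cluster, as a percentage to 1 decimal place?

83.8%

Term probabilities: M 0.0871, M+2 0.4161, M+4 0.4967. Base peak = M+4.
P(M+4) = C(2,2) × 0.29520^0 × 0.70480^2 = 1 × 1.0000 × 0.49674304 = 0.496743 (base)
P(M+2) = C(2,1) × 0.29520^1 × 0.70480^1 = 2 × 0.2952 × 0.7048 = 0.416114
Relative intensity = 0.416114 / 0.496743 × 100 = 83.8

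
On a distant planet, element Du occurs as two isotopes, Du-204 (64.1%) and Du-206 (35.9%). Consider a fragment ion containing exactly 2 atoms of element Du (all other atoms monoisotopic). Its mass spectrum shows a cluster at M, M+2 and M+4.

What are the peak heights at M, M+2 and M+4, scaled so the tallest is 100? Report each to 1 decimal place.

89.3 : 100.0 : 28.0

Each Du atom is independently Du-204 (p = 0.641) or Du-206 (q = 0.359); the cluster is the binomial expansion (p + q)^2.
P(M) = 0.641^2 = 0.410881
P(M+2) = 2 × 0.641^1 × 0.359^1 = 0.460238
P(M+4) = 0.359^2 = 0.128881
The M+2 peak is largest (0.460238); scaling to 100 gives 89.3 : 100.0 : 28.0.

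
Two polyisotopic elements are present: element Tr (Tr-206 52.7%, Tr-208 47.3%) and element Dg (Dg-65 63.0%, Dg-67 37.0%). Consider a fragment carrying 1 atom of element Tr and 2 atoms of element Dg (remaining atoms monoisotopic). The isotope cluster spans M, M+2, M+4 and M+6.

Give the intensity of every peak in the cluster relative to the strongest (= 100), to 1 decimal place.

48.3 : 100.0 : 67.5 : 14.9

Element Tr pattern (n=1): 0.5270 : 0.4730
Element Dg pattern (n=2): 0.3969 : 0.4662 : 0.1369
Convolve the two distributions (both contribute in 2-u steps):
  M: 0.5270×0.3969 = 0.209166
  M+2: 0.5270×0.4662 + 0.4730×0.3969 = 0.433421
  M+4: 0.5270×0.1369 + 0.4730×0.4662 = 0.292659
  M+6: 0.4730×0.1369 = 0.064754
Scale to base peak (0.433421) = 100: 48.3 : 100.0 : 67.5 : 14.9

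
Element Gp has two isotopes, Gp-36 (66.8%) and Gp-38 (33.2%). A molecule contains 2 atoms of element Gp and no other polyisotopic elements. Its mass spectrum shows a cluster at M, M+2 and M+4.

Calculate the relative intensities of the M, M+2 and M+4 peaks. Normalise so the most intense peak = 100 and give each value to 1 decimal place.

Expanding (0.668 + 0.332)^2:
P(M) = 0.668^2 = 0.446224
P(M+2) = 2 × 0.668^1 × 0.332^1 = 0.443552
P(M+4) = 0.332^2 = 0.110224
The M peak is largest (0.446224); scaling to 100 gives 100.0 : 99.4 : 24.7.

100.0 : 99.4 : 24.7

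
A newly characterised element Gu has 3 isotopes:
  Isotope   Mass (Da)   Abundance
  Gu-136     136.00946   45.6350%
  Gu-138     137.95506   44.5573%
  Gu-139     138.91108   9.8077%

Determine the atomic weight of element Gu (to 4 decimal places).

137.1609 Da

Ar = Σ fᵢ·mᵢ = 0.456350 × 136.00946 + 0.445573 × 137.95506 + 0.098077 × 138.91108
= 62.067917 + 61.469050 + 13.623982 = 137.160949 Da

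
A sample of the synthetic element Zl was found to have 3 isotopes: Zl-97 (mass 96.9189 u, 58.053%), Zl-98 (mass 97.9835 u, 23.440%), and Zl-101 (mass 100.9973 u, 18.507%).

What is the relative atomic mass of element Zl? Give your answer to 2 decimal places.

The abundance-weighted mean is 0.58053 × 96.9189 + 0.23440 × 97.9835 + 0.18507 × 100.9973
= 56.26433 + 22.96733 + 18.69157 = 97.92323 u

97.92 u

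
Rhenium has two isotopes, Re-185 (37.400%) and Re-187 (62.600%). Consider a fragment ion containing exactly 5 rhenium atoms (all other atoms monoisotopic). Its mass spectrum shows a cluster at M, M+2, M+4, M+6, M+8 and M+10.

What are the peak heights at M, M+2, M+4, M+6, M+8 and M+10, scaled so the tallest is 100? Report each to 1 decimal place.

The 5 Re atoms are independent, so intensities follow the terms of (0.37400 + 0.62600)^5.
P(M) = 0.37400^5 = 0.007317
P(M+2) = 5 × 0.37400^4 × 0.62600^1 = 0.061239
P(M+4) = 10 × 0.37400^3 × 0.62600^2 = 0.205005
P(M+6) = 10 × 0.37400^2 × 0.62600^3 = 0.343136
P(M+8) = 5 × 0.37400^1 × 0.62600^4 = 0.287170
P(M+10) = 0.62600^5 = 0.096133
The M+6 peak is largest (0.343136); scaling to 100 gives 2.1 : 17.8 : 59.7 : 100.0 : 83.7 : 28.0.

2.1 : 17.8 : 59.7 : 100.0 : 83.7 : 28.0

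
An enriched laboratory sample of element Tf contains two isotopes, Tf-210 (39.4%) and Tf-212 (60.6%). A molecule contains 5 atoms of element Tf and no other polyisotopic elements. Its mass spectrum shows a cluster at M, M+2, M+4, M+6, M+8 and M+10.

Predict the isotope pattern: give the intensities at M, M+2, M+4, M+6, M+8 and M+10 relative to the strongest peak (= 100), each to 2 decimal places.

2.75 : 21.14 : 65.02 : 100.00 : 76.90 : 23.66

Expanding (0.394 + 0.606)^5:
P(M) = 0.394^5 = 0.009495
P(M+2) = 5 × 0.394^4 × 0.606^1 = 0.073018
P(M+4) = 10 × 0.394^3 × 0.606^2 = 0.224612
P(M+6) = 10 × 0.394^2 × 0.606^3 = 0.345470
P(M+8) = 5 × 0.394^1 × 0.606^4 = 0.265679
P(M+10) = 0.606^5 = 0.081727
The M+6 peak is largest (0.345470); scaling to 100 gives 2.75 : 21.14 : 65.02 : 100.00 : 76.90 : 23.66.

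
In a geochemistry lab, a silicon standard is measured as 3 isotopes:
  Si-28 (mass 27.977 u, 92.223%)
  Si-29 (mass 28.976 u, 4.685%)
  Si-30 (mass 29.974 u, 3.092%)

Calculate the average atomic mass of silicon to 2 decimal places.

28.09 u

Weight each isotope mass by its fractional abundance: 0.92223 × 27.977 + 0.04685 × 28.976 + 0.03092 × 29.974
= 25.8012 + 1.3575 + 0.9268 = 28.0855 u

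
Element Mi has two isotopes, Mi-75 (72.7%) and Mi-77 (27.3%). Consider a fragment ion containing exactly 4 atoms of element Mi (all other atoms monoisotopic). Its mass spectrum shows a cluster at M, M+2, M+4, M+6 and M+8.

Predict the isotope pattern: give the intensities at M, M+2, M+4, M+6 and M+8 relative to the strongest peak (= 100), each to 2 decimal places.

66.58 : 100.00 : 56.33 : 14.10 : 1.32

The 4 Mi atoms are independent, so intensities follow the terms of (0.727 + 0.273)^4.
P(M) = 0.727^4 = 0.279343
P(M+2) = 4 × 0.727^3 × 0.273^1 = 0.419591
P(M+4) = 6 × 0.727^2 × 0.273^2 = 0.236344
P(M+6) = 4 × 0.727^1 × 0.273^3 = 0.059167
P(M+8) = 0.273^4 = 0.005555
The M+2 peak is largest (0.419591); scaling to 100 gives 66.58 : 100.00 : 56.33 : 14.10 : 1.32.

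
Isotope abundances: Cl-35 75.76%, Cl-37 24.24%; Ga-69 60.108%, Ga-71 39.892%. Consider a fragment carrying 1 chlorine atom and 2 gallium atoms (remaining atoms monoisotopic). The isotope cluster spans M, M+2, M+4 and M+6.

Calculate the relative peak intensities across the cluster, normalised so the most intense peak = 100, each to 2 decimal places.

60.71 : 100.00 : 52.52 : 8.56

Chlorine pattern (n=1): 0.7576 : 0.2424
Gallium pattern (n=2): 0.36129717 : 0.47956567 : 0.15913717
Convolve the two distributions (both contribute in 2-u steps):
  M: 0.7576×0.36129717 = 0.273719
  M+2: 0.7576×0.47956567 + 0.2424×0.36129717 = 0.450897
  M+4: 0.7576×0.15913717 + 0.2424×0.47956567 = 0.236809
  M+6: 0.2424×0.15913717 = 0.038575
Scale to base peak (0.450897) = 100: 60.71 : 100.00 : 52.52 : 8.56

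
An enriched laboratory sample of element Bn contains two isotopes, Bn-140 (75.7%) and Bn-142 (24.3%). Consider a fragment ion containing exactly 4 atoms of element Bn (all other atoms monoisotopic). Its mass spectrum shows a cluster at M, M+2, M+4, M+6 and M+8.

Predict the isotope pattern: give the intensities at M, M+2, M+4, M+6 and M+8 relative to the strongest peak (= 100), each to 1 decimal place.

Each Bn atom is independently Bn-140 (p = 0.757) or Bn-142 (q = 0.243); the cluster is the binomial expansion (p + q)^4.
P(M) = 0.757^4 = 0.328385
P(M+2) = 4 × 0.757^3 × 0.243^1 = 0.421652
P(M+4) = 6 × 0.757^2 × 0.243^2 = 0.203028
P(M+6) = 4 × 0.757^1 × 0.243^3 = 0.043448
P(M+8) = 0.243^4 = 0.003487
The M+2 peak is largest (0.421652); scaling to 100 gives 77.9 : 100.0 : 48.2 : 10.3 : 0.8.

77.9 : 100.0 : 48.2 : 10.3 : 0.8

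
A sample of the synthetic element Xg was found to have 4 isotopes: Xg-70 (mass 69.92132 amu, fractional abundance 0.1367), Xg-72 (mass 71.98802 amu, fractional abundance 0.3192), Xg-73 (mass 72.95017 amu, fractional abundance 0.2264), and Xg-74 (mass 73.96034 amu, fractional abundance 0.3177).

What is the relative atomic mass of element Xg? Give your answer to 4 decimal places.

Weight each isotope mass by its fractional abundance: 0.1367 × 69.92132 + 0.3192 × 71.98802 + 0.2264 × 72.95017 + 0.3177 × 73.96034
= 9.558244 + 22.978576 + 16.515918 + 23.497200 = 72.549938 amu

72.5499 amu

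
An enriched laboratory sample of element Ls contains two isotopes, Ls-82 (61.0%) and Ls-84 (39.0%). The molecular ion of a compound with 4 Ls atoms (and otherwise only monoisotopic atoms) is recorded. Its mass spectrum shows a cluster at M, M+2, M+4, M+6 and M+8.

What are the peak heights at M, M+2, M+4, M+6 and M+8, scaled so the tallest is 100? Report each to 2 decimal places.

39.10 : 100.00 : 95.90 : 40.88 : 6.53

The 4 Ls atoms are independent, so intensities follow the terms of (0.610 + 0.390)^4.
P(M) = 0.610^4 = 0.138458
P(M+2) = 4 × 0.610^3 × 0.390^1 = 0.354090
P(M+4) = 6 × 0.610^2 × 0.390^2 = 0.339578
P(M+6) = 4 × 0.610^1 × 0.390^3 = 0.144738
P(M+8) = 0.390^4 = 0.023134
The M+2 peak is largest (0.354090); scaling to 100 gives 39.10 : 100.00 : 95.90 : 40.88 : 6.53.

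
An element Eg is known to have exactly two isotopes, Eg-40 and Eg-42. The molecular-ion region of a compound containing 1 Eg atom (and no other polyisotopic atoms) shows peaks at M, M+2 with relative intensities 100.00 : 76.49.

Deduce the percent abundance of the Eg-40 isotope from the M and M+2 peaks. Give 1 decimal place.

56.7%

Let p = fractional abundance of Eg-40. I(M+2)/I(M) = [C(1,1)·p^0·(1−p)] / p^1 = 1·(1−p)/p = 76.49/100.00 = 0.7649
(1−p)/p = 0.7649/1 = 0.7649  ⇒  p = 1/(1 + 0.7649) = 0.5666
Eg-40: 56.7%, Eg-42: 43.3%.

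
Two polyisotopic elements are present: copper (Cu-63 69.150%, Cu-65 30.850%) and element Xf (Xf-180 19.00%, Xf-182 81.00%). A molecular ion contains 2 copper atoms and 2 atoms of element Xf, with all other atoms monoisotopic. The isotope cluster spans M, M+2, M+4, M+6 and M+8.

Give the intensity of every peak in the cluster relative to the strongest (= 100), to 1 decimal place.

3.8 : 36.3 : 100.0 : 68.9 : 13.9

Copper pattern (n=2): 0.47817225 : 0.4266555 : 0.09517225
Element Xf pattern (n=2): 0.0361 : 0.3078 : 0.6561
Convolve the two distributions (both contribute in 2-u steps):
  M: 0.47817225×0.0361 = 0.017262
  M+2: 0.47817225×0.3078 + 0.4266555×0.0361 = 0.162584
  M+4: 0.47817225×0.6561 + 0.4266555×0.3078 + 0.09517225×0.0361 = 0.448489
  M+6: 0.4266555×0.6561 + 0.09517225×0.3078 = 0.309223
  M+8: 0.09517225×0.6561 = 0.062443
Scale to base peak (0.448489) = 100: 3.8 : 36.3 : 100.0 : 68.9 : 13.9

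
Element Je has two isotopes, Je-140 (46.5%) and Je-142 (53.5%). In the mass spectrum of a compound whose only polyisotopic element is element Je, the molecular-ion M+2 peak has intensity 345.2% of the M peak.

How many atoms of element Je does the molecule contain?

3

The M+2/M ratio from n Je atoms is n · q/p = n · 0.535/0.465.
n = 3.452 × 0.465/0.535 = 3.00 ≈ 3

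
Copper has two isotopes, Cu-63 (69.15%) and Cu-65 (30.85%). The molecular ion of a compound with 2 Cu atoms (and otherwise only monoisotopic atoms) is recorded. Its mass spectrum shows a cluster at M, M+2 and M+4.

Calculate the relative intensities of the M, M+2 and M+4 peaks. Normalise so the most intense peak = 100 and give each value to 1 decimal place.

The 2 Cu atoms are independent, so intensities follow the terms of (0.6915 + 0.3085)^2.
P(M) = 0.6915^2 = 0.478172
P(M+2) = 2 × 0.6915^1 × 0.3085^1 = 0.426656
P(M+4) = 0.3085^2 = 0.095172
The M peak is largest (0.478172); scaling to 100 gives 100.0 : 89.2 : 19.9.

100.0 : 89.2 : 19.9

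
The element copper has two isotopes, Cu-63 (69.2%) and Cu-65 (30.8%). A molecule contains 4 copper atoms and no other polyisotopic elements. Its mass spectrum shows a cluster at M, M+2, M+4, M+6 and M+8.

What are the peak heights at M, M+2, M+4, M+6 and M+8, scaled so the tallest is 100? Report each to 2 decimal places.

56.17 : 100.00 : 66.76 : 19.81 : 2.20

The 4 Cu atoms are independent, so intensities follow the terms of (0.692 + 0.308)^4.
P(M) = 0.692^4 = 0.229311
P(M+2) = 4 × 0.692^3 × 0.308^1 = 0.408253
P(M+4) = 6 × 0.692^2 × 0.308^2 = 0.272562
P(M+6) = 4 × 0.692^1 × 0.308^3 = 0.080876
P(M+8) = 0.308^4 = 0.008999
The M+2 peak is largest (0.408253); scaling to 100 gives 56.17 : 100.00 : 66.76 : 19.81 : 2.20.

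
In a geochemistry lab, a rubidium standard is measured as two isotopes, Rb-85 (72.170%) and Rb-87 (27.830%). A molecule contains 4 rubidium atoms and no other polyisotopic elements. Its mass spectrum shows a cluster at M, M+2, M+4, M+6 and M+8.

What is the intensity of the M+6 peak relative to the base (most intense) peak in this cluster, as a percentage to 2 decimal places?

(0.72170 + 0.27830)^4 gives M 0.2713, M+2 0.4184, M+4 0.2420, M+6 0.0622, M+8 0.0060; the largest is M+2.
P(M+2) = C(4,1) × 0.72170^3 × 0.27830^1 = 4 × 0.37589809 × 0.2783 = 0.418450 (base)
P(M+6) = C(4,3) × 0.72170^1 × 0.27830^3 = 4 × 0.7217 × 0.02155458 = 0.062224
Relative intensity = 0.062224 / 0.418450 × 100 = 14.87

14.87%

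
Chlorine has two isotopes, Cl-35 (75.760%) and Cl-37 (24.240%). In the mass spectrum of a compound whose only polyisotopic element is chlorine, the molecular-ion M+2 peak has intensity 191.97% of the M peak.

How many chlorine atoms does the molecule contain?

With n Cl atoms, P(M+2)/P(M) = C(n,1)·p^(n−1)q / p^n = n·q/p = n · 0.24240/0.75760.
n = 1.9197 × 0.75760/0.24240 = 6.00 ≈ 6

6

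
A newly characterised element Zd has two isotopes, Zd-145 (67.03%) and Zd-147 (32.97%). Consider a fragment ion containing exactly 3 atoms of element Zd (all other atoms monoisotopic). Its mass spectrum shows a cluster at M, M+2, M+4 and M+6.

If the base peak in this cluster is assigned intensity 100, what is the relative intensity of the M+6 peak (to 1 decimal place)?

8.1

Binomial terms of (0.6703 + 0.3297)^3: M 0.3012, M+2 0.4444, M+4 0.2186, M+6 0.0358 → M+2 is the base peak.
P(M+2) = C(3,1) × 0.6703^2 × 0.3297^1 = 3 × 0.44930209 × 0.3297 = 0.444405 (base)
P(M+6) = C(3,3) × 0.6703^0 × 0.3297^3 = 1 × 1.0000 × 0.03583908 = 0.035839
Relative intensity = 0.035839 / 0.444405 × 100 = 8.1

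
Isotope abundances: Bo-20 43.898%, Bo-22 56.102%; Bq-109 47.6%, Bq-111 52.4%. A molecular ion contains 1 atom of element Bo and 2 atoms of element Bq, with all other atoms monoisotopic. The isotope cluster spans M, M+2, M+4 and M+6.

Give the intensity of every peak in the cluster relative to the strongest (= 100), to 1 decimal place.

Element Bo pattern (n=1): 0.43898 : 0.56102
Element Bq pattern (n=2): 0.226576 : 0.498848 : 0.274576
Convolve the two distributions (both contribute in 2-u steps):
  M: 0.43898×0.226576 = 0.099462
  M+2: 0.43898×0.498848 + 0.56102×0.226576 = 0.346098
  M+4: 0.43898×0.274576 + 0.56102×0.498848 = 0.400397
  M+6: 0.56102×0.274576 = 0.154043
Scale to base peak (0.400397) = 100: 24.8 : 86.4 : 100.0 : 38.5

24.8 : 86.4 : 100.0 : 38.5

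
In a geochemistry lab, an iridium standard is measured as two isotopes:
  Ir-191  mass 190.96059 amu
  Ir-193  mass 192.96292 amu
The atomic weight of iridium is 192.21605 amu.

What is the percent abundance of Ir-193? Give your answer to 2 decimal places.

With x = fraction of Ir-191 (so Ir-193 is 1 − x):
190.96059·x + 192.96292·(1 − x) = 192.21605
(190.96059 − 192.96292)·x = 192.21605 − 192.96292
x = -0.74687 / -2.00233 = 0.37300 → 37.30% Ir-191, 62.70% Ir-193.

62.70%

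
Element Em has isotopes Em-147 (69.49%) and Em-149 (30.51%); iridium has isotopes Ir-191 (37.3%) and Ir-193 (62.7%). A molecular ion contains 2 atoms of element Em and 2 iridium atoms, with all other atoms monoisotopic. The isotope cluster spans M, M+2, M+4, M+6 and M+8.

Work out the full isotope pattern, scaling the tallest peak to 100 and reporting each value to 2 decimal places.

16.75 : 71.02 : 100.00 : 52.41 : 9.12

Element Em pattern (n=2): 0.48288601 : 0.42402798 : 0.09308601
Iridium pattern (n=2): 0.139129 : 0.467742 : 0.393129
Convolve the two distributions (both contribute in 2-u steps):
  M: 0.48288601×0.139129 = 0.067183
  M+2: 0.48288601×0.467742 + 0.42402798×0.139129 = 0.284861
  M+4: 0.48288601×0.393129 + 0.42402798×0.467742 + 0.09308601×0.139129 = 0.401123
  M+6: 0.42402798×0.393129 + 0.09308601×0.467742 = 0.210238
  M+8: 0.09308601×0.393129 = 0.036595
Scale to base peak (0.401123) = 100: 16.75 : 71.02 : 100.00 : 52.41 : 9.12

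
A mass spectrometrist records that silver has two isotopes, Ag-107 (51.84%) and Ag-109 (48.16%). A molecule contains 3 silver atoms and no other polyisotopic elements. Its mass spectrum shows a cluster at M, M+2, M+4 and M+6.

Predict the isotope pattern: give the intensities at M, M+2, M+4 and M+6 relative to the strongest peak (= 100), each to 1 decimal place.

Expanding (0.5184 + 0.4816)^3:
P(M) = 0.5184^3 = 0.139314
P(M+2) = 3 × 0.5184^2 × 0.4816^1 = 0.388273
P(M+4) = 3 × 0.5184^1 × 0.4816^2 = 0.360711
P(M+6) = 0.4816^3 = 0.111702
The M+2 peak is largest (0.388273); scaling to 100 gives 35.9 : 100.0 : 92.9 : 28.8.

35.9 : 100.0 : 92.9 : 28.8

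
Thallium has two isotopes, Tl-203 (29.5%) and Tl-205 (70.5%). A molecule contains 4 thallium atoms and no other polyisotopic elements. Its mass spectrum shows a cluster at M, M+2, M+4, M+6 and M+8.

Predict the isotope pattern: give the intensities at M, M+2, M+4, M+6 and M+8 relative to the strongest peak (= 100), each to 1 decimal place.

1.8 : 17.5 : 62.8 : 100.0 : 59.7

Expanding (0.295 + 0.705)^4:
P(M) = 0.295^4 = 0.007573
P(M+2) = 4 × 0.295^3 × 0.705^1 = 0.072396
P(M+4) = 6 × 0.295^2 × 0.705^2 = 0.259522
P(M+6) = 4 × 0.295^1 × 0.705^3 = 0.413475
P(M+8) = 0.705^4 = 0.247034
The M+6 peak is largest (0.413475); scaling to 100 gives 1.8 : 17.5 : 62.8 : 100.0 : 59.7.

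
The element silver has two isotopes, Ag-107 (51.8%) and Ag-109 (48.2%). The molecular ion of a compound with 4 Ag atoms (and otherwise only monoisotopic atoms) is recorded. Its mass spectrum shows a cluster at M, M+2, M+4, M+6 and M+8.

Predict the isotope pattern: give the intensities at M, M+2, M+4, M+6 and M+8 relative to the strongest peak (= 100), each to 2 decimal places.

Each Ag atom is independently Ag-107 (p = 0.518) or Ag-109 (q = 0.482); the cluster is the binomial expansion (p + q)^4.
P(M) = 0.518^4 = 0.071998
P(M+2) = 4 × 0.518^3 × 0.482^1 = 0.267976
P(M+4) = 6 × 0.518^2 × 0.482^2 = 0.374029
P(M+6) = 4 × 0.518^1 × 0.482^3 = 0.232023
P(M+8) = 0.482^4 = 0.053974
The M+4 peak is largest (0.374029); scaling to 100 gives 19.25 : 71.65 : 100.00 : 62.03 : 14.43.

19.25 : 71.65 : 100.00 : 62.03 : 14.43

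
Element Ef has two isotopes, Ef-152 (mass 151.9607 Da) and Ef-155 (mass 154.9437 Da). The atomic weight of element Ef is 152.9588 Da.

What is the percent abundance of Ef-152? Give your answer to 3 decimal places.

Writing the weighted mean with unknown fraction x of Ef-152:
151.9607·x + 154.9437·(1 − x) = 152.9588
(151.9607 − 154.9437)·x = 152.9588 − 154.9437
x = -1.9849 / -2.9830 = 0.66540 → 66.540% Ef-152, 33.460% Ef-155.

66.540%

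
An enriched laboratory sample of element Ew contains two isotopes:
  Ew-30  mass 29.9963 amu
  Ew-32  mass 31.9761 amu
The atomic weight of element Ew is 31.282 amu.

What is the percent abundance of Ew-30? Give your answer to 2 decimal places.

35.06%

Let x be the fractional abundance of Ew-30; then Ew-32 has abundance 1 − x.
29.9963·x + 31.9761·(1 − x) = 31.282
(29.9963 − 31.9761)·x = 31.282 − 31.9761
x = -0.6941 / -1.9798 = 0.35059 → 35.06% Ew-30, 64.94% Ew-32.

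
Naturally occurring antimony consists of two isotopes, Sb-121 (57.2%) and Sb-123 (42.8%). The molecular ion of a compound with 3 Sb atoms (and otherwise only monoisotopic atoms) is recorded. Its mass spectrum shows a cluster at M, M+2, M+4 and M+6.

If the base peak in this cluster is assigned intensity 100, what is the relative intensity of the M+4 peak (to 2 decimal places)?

74.83

Term probabilities: M 0.1871, M+2 0.4201, M+4 0.3143, M+6 0.0784. Base peak = M+2.
P(M+2) = C(3,1) × 0.572^2 × 0.428^1 = 3 × 0.327184 × 0.4280 = 0.420104 (base)
P(M+4) = C(3,2) × 0.572^1 × 0.428^2 = 3 × 0.5720 × 0.183184 = 0.314344
Relative intensity = 0.314344 / 0.420104 × 100 = 74.83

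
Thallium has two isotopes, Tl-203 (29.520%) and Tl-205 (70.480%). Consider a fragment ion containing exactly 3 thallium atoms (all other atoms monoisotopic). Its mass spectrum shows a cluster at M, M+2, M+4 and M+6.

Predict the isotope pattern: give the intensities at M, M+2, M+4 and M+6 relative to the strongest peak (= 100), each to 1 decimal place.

The 3 Tl atoms are independent, so intensities follow the terms of (0.29520 + 0.70480)^3.
P(M) = 0.29520^3 = 0.025725
P(M+2) = 3 × 0.29520^2 × 0.70480^1 = 0.184255
P(M+4) = 3 × 0.29520^1 × 0.70480^2 = 0.439916
P(M+6) = 0.70480^3 = 0.350104
The M+4 peak is largest (0.439916); scaling to 100 gives 5.8 : 41.9 : 100.0 : 79.6.

5.8 : 41.9 : 100.0 : 79.6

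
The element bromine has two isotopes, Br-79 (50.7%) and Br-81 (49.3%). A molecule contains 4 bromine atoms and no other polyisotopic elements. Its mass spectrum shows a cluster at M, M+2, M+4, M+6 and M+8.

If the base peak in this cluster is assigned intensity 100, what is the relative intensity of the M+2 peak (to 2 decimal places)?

68.56

(0.507 + 0.493)^4 gives M 0.0661, M+2 0.2570, M+4 0.3749, M+6 0.2430, M+8 0.0591; the largest is M+4.
P(M+4) = C(4,2) × 0.507^2 × 0.493^2 = 6 × 0.257049 × 0.243049 = 0.374853 (base)
P(M+2) = C(4,1) × 0.507^3 × 0.493^1 = 4 × 0.13032384 × 0.4930 = 0.256999
Relative intensity = 0.256999 / 0.374853 × 100 = 68.56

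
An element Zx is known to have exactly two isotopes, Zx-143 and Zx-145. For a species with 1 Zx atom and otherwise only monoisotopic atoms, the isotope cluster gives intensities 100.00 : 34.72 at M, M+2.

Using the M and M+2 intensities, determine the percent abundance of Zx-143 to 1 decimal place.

Let p = fractional abundance of Zx-143. I(M+2)/I(M) = [C(1,1)·p^0·(1−p)] / p^1 = 1·(1−p)/p = 34.72/100.00 = 0.3472
(1−p)/p = 0.3472/1 = 0.3472  ⇒  p = 1/(1 + 0.3472) = 0.7423
Zx-143: 74.2%, Zx-145: 25.8%.

74.2%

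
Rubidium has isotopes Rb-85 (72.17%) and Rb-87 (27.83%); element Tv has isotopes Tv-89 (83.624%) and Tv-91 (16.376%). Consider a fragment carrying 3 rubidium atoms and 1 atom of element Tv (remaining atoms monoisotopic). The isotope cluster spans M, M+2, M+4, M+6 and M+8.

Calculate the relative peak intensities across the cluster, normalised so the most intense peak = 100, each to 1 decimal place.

73.9 : 100.0 : 49.7 : 10.7 : 0.8

Rubidium pattern (n=3): 0.37589809 : 0.43485841 : 0.16768892 : 0.02155458
Element Tv pattern (n=1): 0.83624 : 0.16376
Convolve the two distributions (both contribute in 2-u steps):
  M: 0.37589809×0.83624 = 0.314341
  M+2: 0.37589809×0.16376 + 0.43485841×0.83624 = 0.425203
  M+4: 0.43485841×0.16376 + 0.16768892×0.83624 = 0.211441
  M+6: 0.16768892×0.16376 + 0.02155458×0.83624 = 0.045486
  M+8: 0.02155458×0.16376 = 0.003530
Scale to base peak (0.425203) = 100: 73.9 : 100.0 : 49.7 : 10.7 : 0.8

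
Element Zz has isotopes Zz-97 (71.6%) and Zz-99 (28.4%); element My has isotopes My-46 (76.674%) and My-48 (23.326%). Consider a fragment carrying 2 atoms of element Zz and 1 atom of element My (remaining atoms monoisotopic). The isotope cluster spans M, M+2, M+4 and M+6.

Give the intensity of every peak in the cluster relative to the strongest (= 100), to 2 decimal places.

91.11 : 100.00 : 36.32 : 4.36

Element Zz pattern (n=2): 0.512656 : 0.406688 : 0.080656
Element My pattern (n=1): 0.76674 : 0.23326
Convolve the two distributions (both contribute in 2-u steps):
  M: 0.512656×0.76674 = 0.393074
  M+2: 0.512656×0.23326 + 0.406688×0.76674 = 0.431406
  M+4: 0.406688×0.23326 + 0.080656×0.76674 = 0.156706
  M+6: 0.080656×0.23326 = 0.018814
Scale to base peak (0.431406) = 100: 91.11 : 100.00 : 36.32 : 4.36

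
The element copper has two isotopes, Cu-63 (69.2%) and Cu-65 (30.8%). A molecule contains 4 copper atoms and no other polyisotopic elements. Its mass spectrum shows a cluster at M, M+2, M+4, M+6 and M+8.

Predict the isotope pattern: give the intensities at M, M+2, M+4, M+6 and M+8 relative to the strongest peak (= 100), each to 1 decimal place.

The 4 Cu atoms are independent, so intensities follow the terms of (0.692 + 0.308)^4.
P(M) = 0.692^4 = 0.229311
P(M+2) = 4 × 0.692^3 × 0.308^1 = 0.408253
P(M+4) = 6 × 0.692^2 × 0.308^2 = 0.272562
P(M+6) = 4 × 0.692^1 × 0.308^3 = 0.080876
P(M+8) = 0.308^4 = 0.008999
The M+2 peak is largest (0.408253); scaling to 100 gives 56.2 : 100.0 : 66.8 : 19.8 : 2.2.

56.2 : 100.0 : 66.8 : 19.8 : 2.2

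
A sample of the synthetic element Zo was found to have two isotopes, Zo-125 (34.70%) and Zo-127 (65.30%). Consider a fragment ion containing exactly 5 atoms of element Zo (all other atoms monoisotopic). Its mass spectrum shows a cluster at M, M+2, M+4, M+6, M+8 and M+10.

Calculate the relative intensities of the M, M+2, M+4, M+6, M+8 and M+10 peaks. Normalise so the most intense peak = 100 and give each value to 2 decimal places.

1.50 : 14.12 : 53.14 : 100.00 : 94.09 : 35.41

Expanding (0.3470 + 0.6530)^5:
P(M) = 0.3470^5 = 0.005031
P(M+2) = 5 × 0.3470^4 × 0.6530^1 = 0.047337
P(M+4) = 10 × 0.3470^3 × 0.6530^2 = 0.178162
P(M+6) = 10 × 0.3470^2 × 0.6530^3 = 0.335273
P(M+8) = 5 × 0.3470^1 × 0.6530^4 = 0.315466
P(M+10) = 0.6530^5 = 0.118731
The M+6 peak is largest (0.335273); scaling to 100 gives 1.50 : 14.12 : 53.14 : 100.00 : 94.09 : 35.41.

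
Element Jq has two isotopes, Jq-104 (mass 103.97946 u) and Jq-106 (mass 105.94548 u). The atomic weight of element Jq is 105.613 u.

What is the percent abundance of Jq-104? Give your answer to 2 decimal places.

Writing the weighted mean with unknown fraction x of Jq-104:
103.97946·x + 105.94548·(1 − x) = 105.613
(103.97946 − 105.94548)·x = 105.613 − 105.94548
x = -0.33248 / -1.96602 = 0.16911 → 16.91% Jq-104, 83.09% Jq-106.

16.91%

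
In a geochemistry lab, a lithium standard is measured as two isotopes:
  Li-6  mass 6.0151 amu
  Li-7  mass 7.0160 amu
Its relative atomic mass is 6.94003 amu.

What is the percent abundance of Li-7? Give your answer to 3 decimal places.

Writing the weighted mean with unknown fraction x of Li-6:
6.0151·x + 7.0160·(1 − x) = 6.94003
(6.0151 − 7.0160)·x = 6.94003 − 7.0160
x = -0.07597 / -1.0009 = 0.07590 → 7.590% Li-6, 92.410% Li-7.

92.410%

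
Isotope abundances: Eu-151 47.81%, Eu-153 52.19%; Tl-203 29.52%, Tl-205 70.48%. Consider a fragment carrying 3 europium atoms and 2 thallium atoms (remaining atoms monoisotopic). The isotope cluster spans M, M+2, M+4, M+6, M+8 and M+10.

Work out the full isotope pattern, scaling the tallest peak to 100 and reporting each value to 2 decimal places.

2.70 : 21.73 : 67.26 : 100.00 : 71.79 : 20.02

Europium pattern (n=3): 0.10928391 : 0.3578871 : 0.39067407 : 0.14215492
Thallium pattern (n=2): 0.08714304 : 0.41611392 : 0.49674304
Convolve the two distributions (both contribute in 2-u steps):
  M: 0.10928391×0.08714304 = 0.009523
  M+2: 0.10928391×0.41611392 + 0.3578871×0.08714304 = 0.076662
  M+4: 0.10928391×0.49674304 + 0.3578871×0.41611392 + 0.39067407×0.08714304 = 0.237252
  M+6: 0.3578871×0.49674304 + 0.39067407×0.41611392 + 0.14215492×0.08714304 = 0.352731
  M+8: 0.39067407×0.49674304 + 0.14215492×0.41611392 = 0.253217
  M+10: 0.14215492×0.49674304 = 0.070614
Scale to base peak (0.352731) = 100: 2.70 : 21.73 : 67.26 : 100.00 : 71.79 : 20.02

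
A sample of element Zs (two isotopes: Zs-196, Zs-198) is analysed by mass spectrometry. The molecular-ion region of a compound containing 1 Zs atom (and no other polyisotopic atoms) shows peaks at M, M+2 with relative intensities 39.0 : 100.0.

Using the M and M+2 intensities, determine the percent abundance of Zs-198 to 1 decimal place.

71.9%

Write p for the Zs-196 fraction. I(M+2)/I(M) = [C(1,1)·p^0·(1−p)] / p^1 = 1·(1−p)/p = 100.0/39.0 = 2.5641
(1−p)/p = 2.5641/1 = 2.5641  ⇒  p = 1/(1 + 2.5641) = 0.2806
Zs-196: 28.1%, Zs-198: 71.9%.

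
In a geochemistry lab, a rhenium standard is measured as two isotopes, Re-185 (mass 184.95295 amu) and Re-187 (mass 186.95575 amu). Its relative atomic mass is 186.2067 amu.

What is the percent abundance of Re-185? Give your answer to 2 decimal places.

37.40%

Writing the weighted mean with unknown fraction x of Re-185:
184.95295·x + 186.95575·(1 − x) = 186.2067
(184.95295 − 186.95575)·x = 186.2067 − 186.95575
x = -0.74905 / -2.00280 = 0.37400 → 37.40% Re-185, 62.60% Re-187.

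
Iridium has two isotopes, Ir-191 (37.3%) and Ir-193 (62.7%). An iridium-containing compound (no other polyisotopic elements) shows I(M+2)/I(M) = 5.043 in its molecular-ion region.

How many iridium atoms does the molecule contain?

3

For n independent Ir atoms, I(M+2)/I(M) = n · (abundance Ir-193) / (abundance Ir-191) = n · 0.627/0.373.
n = 5.043 × 0.373/0.627 = 3.00 ≈ 3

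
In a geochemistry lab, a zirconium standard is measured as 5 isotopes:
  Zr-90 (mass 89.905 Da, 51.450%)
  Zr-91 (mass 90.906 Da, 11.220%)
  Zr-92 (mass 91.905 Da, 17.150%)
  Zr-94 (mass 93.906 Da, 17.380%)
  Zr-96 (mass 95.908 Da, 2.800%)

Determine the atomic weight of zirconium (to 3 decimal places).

Ar = Σ fᵢ·mᵢ = 0.51450 × 89.905 + 0.11220 × 90.906 + 0.17150 × 91.905 + 0.17380 × 93.906 + 0.02800 × 95.908
= 46.2561 + 10.1997 + 15.7617 + 16.3209 + 2.6854 = 91.2238 Da

91.224 Da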